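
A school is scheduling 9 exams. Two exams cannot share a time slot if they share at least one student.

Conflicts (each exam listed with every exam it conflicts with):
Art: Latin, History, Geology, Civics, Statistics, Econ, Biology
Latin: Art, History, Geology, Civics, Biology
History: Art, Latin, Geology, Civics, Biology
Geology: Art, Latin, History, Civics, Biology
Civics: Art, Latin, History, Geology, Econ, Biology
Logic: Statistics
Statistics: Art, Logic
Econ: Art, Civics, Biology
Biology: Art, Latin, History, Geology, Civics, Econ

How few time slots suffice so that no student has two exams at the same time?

6

Art, Latin, History, Geology, Civics, Biology pairwise conflict, so at least 6 time slots are needed.
A valid assignment using 6 time slots: Art=1, Latin=5, History=4, Geology=6, Civics=2, Logic=1, Statistics=2, Econ=4, Biology=3. Every pair that conflicts lands in different time slots.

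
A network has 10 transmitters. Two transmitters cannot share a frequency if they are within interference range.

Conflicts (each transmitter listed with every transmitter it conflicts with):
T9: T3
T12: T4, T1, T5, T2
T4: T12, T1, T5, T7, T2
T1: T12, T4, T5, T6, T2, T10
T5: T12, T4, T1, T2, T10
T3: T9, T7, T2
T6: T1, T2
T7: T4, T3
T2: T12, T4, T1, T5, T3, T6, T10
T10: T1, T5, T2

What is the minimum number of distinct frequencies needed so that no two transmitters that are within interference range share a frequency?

5

T12, T4, T1, T5, T2 are mutually in conflict, so at least 5 frequencies are needed.
5 frequencies suffice: frequency 1 → {T9, T7, T2}; frequency 2 → {T1, T3}; frequency 3 → {T5, T6}; frequency 4 → {T4, T10}; frequency 5 → {T12}. No two conflicting transmitters share a frequency.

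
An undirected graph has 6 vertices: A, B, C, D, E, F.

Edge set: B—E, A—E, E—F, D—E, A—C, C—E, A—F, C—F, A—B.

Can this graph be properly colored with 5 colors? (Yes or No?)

The chromatic number is 4. A, C, E, F form a clique, so at least 4 colors are needed.
4 colors suffice: color 1 → {E}; color 2 → {A, D}; color 3 → {B, C}; color 4 → {F}.
Since 5 ≥ 4, a proper 5-coloring certainly exists.

Yes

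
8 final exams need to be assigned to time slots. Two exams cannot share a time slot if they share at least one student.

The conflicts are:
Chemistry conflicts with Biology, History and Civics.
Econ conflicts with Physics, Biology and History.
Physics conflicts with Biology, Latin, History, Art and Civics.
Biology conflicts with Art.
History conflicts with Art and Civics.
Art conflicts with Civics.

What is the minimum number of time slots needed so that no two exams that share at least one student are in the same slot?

4

Physics, History, Art, Civics pairwise conflict, so at least 4 time slots are needed.
4 time slots suffice: time slot 1 → {Chemistry, Physics}; time slot 2 → {Biology, Latin, History}; time slot 3 → {Econ, Art}; time slot 4 → {Civics}. Each listed conflict is separated.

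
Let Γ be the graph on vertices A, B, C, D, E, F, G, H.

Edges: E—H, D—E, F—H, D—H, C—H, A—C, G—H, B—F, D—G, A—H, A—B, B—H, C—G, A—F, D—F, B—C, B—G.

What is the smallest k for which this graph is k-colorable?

A, B, C, H are pairwise adjacent (a clique of size 4), so at least 4 colors are needed.
4 colors suffice: color 1 → {H}; color 2 → {B, D}; color 3 → {A, E, G}; color 4 → {C, F}. Each edge has distinct colors on its endpoints.

4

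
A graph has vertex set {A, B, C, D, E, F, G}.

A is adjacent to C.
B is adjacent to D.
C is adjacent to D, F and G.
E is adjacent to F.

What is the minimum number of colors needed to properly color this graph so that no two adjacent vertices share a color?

2

E and F are adjacent, so at least 2 colors are needed.
A valid assignment using 2 colors: A=2, B=1, C=1, D=2, E=1, F=2, G=2. No two adjacent vertices share a color.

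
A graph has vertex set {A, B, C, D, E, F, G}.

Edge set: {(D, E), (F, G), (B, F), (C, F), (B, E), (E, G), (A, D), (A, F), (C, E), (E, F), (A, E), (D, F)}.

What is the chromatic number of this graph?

4

A, D, E, F form a clique, so at least 4 colors are needed.
4 colors suffice: A=4, B=3, C=3, D=3, E=1, F=2, G=3. Each edge has distinct colors on its endpoints.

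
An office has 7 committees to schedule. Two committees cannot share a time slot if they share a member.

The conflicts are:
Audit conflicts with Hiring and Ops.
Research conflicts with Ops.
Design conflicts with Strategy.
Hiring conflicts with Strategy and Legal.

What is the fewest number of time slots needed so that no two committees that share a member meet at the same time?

Research and Ops conflict, so at least 2 time slots are needed.
2 time slots suffice: Audit=2, Research=2, Design=1, Hiring=1, Strategy=2, Ops=1, Legal=2. Every pair that conflicts lands in different time slots.

2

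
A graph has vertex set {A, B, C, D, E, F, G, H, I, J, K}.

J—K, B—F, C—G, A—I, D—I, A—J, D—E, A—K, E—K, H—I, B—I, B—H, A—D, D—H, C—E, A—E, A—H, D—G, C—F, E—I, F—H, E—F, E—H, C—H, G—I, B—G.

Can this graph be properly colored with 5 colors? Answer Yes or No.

Yes

The chromatic number is 5. A, D, E, H, I are mutually adjacent (a clique of size 5), so at least 5 colors are needed.
5 colors suffice: color 1 → {E, G, J}; color 2 → {H, K}; color 3 → {F, I}; color 4 → {A, B, C}; color 5 → {D}.
That is already a proper 5-coloring.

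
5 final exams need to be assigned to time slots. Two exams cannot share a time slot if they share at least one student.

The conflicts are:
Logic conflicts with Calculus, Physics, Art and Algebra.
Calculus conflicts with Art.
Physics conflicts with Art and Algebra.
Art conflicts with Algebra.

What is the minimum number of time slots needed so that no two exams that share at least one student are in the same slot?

Logic, Physics, Art, Algebra all conflict with each other, so at least 4 time slots are needed.
4 time slots suffice: time slot 1 → {Logic}; time slot 2 → {Art}; time slot 3 → {Calculus, Physics}; time slot 4 → {Algebra}. No two conflicting exams share a time slot.

4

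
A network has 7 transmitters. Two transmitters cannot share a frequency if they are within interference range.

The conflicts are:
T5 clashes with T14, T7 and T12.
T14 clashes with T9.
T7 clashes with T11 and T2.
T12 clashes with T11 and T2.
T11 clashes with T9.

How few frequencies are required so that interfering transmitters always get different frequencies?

The cycle T14-T5-T7-T11-T9-T14 has odd length 5, so it cannot be 2-colored; at least 3 frequencies are needed.
3 frequencies suffice: frequency 1 → {T7, T12, T9}; frequency 2 → {T5, T11, T2}; frequency 3 → {T14}. Each listed conflict is separated.

3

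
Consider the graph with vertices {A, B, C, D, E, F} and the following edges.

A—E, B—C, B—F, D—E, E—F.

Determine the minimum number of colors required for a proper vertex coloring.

2

B and F are adjacent, so at least 2 colors are needed.
2 colors suffice: color red → {B, E}; color blue → {A, C, D, F}. Every edge joins two different colors.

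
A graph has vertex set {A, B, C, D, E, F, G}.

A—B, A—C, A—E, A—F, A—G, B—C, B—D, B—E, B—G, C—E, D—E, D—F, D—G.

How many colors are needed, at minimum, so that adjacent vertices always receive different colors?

4

A, B, C, E are mutually adjacent (a clique of size 4), so at least 4 colors are needed.
4 colors suffice: color red → {A, D}; color blue → {B, F}; color green → {E, G}; color yellow → {C}. Every edge joins two different colors.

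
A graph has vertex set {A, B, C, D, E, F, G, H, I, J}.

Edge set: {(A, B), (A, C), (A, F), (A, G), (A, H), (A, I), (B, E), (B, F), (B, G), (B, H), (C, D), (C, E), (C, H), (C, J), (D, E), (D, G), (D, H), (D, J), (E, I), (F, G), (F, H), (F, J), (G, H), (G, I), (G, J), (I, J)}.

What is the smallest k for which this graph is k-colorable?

5

A, B, F, G, H are mutually adjacent (a clique of size 5), so at least 5 colors are needed.
5 colors suffice: color 1 → {C, G}; color 2 → {E, H, J}; color 3 → {A, D}; color 4 → {F, I}; color 5 → {B}. No two adjacent vertices share a color.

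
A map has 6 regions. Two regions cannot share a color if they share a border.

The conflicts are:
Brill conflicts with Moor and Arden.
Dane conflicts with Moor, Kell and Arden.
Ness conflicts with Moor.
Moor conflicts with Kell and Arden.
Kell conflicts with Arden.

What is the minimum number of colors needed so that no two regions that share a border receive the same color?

4

Dane, Moor, Kell, Arden are mutually in conflict, so at least 4 colors are needed.
A valid assignment using 4 colors: Brill=3, Dane=4, Ness=2, Moor=1, Kell=3, Arden=2. No two conflicting regions share a color.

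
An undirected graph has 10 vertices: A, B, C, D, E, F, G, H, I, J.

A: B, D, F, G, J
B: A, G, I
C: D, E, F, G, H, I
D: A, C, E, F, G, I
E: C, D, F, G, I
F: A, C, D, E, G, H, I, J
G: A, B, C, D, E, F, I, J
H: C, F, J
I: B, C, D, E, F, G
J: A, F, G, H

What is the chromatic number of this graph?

6

C, D, E, F, G, I form a clique, so at least 6 colors are needed.
6 colors suffice: A=3, B=1, C=5, D=4, E=6, F=1, G=2, H=2, I=3, J=4. No two adjacent vertices share a color.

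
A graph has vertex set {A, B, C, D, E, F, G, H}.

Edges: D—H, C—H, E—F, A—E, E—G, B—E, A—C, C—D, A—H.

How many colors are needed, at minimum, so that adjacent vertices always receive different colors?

C, D, H are mutually adjacent, so at least 3 colors are needed.
3 colors suffice: color red → {E, H}; color blue → {A, B, D, F, G}; color green → {C}. Every edge joins two different colors.

3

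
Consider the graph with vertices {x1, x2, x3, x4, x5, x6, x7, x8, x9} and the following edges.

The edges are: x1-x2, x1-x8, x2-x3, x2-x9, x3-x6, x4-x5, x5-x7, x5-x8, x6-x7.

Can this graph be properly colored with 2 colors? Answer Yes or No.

The cycle x2-x1-x8-x5-x7-x6-x3-x2 has odd length 7, so it cannot be 2-colored; at least 3 colors are needed.
So 2 colors are not enough.

No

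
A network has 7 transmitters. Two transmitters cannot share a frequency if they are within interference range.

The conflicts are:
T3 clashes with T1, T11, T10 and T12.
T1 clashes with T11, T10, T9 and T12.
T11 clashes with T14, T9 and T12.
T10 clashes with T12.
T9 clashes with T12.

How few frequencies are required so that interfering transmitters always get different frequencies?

T3, T1, T11, T12 all conflict with each other, so at least 4 frequencies are needed.
Using 4 frequencies: T3=4, T1=3, T11=1, T10=1, T14=2, T9=4, T12=2. Each listed conflict is separated.

4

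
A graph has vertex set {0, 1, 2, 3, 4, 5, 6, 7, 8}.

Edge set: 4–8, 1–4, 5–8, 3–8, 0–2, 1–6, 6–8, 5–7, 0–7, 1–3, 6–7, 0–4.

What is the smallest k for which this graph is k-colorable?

3

The cycle 5-8-4-0-7-5 has odd length 5, so it cannot be 2-colored; at least 3 colors are needed.
One proper 3-coloring: 0=red, 1=red, 2=blue, 3=blue, 4=blue, 5=blue, 6=blue, 7=green, 8=red. No two adjacent vertices share a color.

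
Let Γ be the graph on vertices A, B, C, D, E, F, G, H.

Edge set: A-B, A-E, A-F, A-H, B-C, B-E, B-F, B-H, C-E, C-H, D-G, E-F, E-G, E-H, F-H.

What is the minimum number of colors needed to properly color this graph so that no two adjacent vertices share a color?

A, B, E, F, H are pairwise adjacent (a clique of size 5), so at least 5 colors are needed.
A valid assignment using 5 colors: A=5, B=2, C=4, D=1, E=1, F=4, G=2, H=3. Every edge joins two different colors.

5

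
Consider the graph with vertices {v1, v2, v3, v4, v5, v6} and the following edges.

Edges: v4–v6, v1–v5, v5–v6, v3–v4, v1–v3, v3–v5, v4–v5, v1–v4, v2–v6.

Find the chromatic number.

4

v1, v3, v4, v5 are pairwise adjacent (a clique of size 4), so at least 4 colors are needed.
4 colors suffice: color red → {v2, v4}; color blue → {v5}; color green → {v3, v6}; color yellow → {v1}. No two adjacent vertices share a color.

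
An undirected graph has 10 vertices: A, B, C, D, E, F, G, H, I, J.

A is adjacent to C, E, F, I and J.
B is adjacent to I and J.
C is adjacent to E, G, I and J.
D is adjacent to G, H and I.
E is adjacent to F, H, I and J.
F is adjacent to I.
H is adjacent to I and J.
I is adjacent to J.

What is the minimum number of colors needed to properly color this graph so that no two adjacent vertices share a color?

5

A, C, E, I, J are mutually adjacent (a clique of size 5), so at least 5 colors are needed.
5 colors suffice: color red → {G, I}; color blue → {D, F, J}; color green → {B, E}; color yellow → {C, H}; color purple → {A}. Every edge joins two different colors.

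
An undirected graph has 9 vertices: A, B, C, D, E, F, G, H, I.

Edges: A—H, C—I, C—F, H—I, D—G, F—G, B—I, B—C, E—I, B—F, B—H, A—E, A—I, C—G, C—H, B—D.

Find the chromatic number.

4

B, C, H, I form a clique, so at least 4 colors are needed.
4 colors suffice: color red → {D, F, I}; color blue → {A, B, G}; color green → {C, E}; color yellow → {H}. Every edge joins two different colors.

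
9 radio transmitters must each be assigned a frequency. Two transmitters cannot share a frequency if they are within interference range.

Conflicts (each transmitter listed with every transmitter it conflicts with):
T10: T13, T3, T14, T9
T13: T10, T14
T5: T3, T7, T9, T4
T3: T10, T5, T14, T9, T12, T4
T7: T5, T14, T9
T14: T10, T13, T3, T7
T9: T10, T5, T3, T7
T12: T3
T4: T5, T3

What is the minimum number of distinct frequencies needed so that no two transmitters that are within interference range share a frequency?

3

T5, T7, T9 pairwise conflict, so at least 3 frequencies are needed.
Using 3 frequencies: T10=2, T13=1, T5=2, T3=1, T7=1, T14=3, T9=3, T12=2, T4=3. Every pair that conflicts lands in different frequencies.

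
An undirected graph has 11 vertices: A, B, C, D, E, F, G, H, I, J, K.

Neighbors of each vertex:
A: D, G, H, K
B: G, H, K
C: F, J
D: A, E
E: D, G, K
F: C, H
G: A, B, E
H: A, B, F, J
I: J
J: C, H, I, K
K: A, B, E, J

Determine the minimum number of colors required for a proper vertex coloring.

A and G are adjacent, so at least 2 colors are needed.
2 colors suffice: A=blue, B=blue, C=red, D=red, E=blue, F=blue, G=red, H=red, I=red, J=blue, K=red. No two adjacent vertices share a color.

2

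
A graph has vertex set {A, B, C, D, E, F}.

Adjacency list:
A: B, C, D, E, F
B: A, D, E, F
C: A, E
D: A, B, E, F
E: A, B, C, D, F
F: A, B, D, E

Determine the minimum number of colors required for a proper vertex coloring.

A, B, D, E, F are mutually adjacent (a clique of size 5), so at least 5 colors are needed.
5 colors suffice: A=1, B=4, C=3, D=3, E=2, F=5. Every edge joins two different colors.

5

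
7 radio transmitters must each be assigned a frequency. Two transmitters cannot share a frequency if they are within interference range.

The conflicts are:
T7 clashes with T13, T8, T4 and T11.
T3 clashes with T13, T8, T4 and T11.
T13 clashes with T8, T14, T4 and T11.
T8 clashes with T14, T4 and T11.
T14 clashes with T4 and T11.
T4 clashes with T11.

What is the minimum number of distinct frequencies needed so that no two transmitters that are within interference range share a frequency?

5

T3, T13, T8, T4, T11 are mutually in conflict, so at least 5 frequencies are needed.
Using 5 frequencies: T7=5, T3=5, T13=1, T8=3, T14=5, T4=4, T11=2. No two conflicting transmitters share a frequency.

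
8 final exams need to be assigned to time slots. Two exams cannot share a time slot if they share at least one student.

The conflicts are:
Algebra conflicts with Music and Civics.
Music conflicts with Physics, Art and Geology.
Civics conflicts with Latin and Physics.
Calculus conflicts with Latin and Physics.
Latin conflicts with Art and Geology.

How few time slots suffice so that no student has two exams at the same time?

3

The cycle Physics-Music-Art-Latin-Calculus-Physics has odd length 5, so it cannot be 2-colored; at least 3 time slots are needed.
3 time slots suffice: time slot 1 → {Music, Latin}; time slot 2 → {Civics, Calculus, Art, Geology}; time slot 3 → {Algebra, Physics}. Each listed conflict is separated.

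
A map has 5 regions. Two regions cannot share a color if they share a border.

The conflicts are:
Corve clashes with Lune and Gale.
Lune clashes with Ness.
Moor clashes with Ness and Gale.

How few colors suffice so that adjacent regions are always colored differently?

3

The cycle Moor-Gale-Corve-Lune-Ness-Moor has odd length 5, so it cannot be 2-colored; at least 3 colors are needed.
3 colors suffice: color 1 → {Corve, Ness}; color 2 → {Lune, Gale}; color 3 → {Moor}. Every pair that conflicts lands in different colors.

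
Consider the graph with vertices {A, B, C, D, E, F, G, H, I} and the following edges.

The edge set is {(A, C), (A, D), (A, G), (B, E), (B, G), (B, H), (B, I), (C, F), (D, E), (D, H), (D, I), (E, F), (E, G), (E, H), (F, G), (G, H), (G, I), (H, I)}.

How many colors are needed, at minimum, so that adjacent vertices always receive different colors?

B, G, H, I are pairwise adjacent (a clique of size 4), so at least 4 colors are needed.
4 colors suffice: color 1 → {C, D, G}; color 2 → {A, F, H}; color 3 → {E, I}; color 4 → {B}. Each edge has distinct colors on its endpoints.

4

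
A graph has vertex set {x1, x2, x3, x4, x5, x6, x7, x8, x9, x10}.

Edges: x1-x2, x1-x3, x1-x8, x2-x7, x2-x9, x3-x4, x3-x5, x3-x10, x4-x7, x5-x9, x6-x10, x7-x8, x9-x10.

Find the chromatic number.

The cycle x1-x3-x10-x9-x2-x1 has odd length 5, so it cannot be 2-colored; at least 3 colors are needed.
3 colors suffice: x1=2, x2=1, x3=1, x4=3, x5=2, x6=1, x7=2, x8=1, x9=3, x10=2. Every edge joins two different colors.

3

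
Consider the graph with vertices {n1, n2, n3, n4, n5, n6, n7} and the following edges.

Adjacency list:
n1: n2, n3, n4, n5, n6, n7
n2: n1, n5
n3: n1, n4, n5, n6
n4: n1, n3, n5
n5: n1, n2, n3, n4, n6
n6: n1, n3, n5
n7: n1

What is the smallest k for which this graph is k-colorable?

n1, n3, n5, n6 are pairwise adjacent (a clique of size 4), so at least 4 colors are needed.
One proper 4-coloring: n1=1, n2=3, n3=3, n4=4, n5=2, n6=4, n7=2. Each edge has distinct colors on its endpoints.

4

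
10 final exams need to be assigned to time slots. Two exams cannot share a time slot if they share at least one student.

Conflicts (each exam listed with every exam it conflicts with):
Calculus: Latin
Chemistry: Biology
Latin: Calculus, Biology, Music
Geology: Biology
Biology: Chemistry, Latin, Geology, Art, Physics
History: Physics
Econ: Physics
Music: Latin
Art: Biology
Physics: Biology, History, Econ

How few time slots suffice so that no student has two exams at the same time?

Biology and Art conflict, so at least 2 time slots are needed.
2 time slots suffice: time slot 1 → {Calculus, Biology, History, Econ, Music}; time slot 2 → {Chemistry, Latin, Geology, Art, Physics}. No two conflicting exams share a time slot.

2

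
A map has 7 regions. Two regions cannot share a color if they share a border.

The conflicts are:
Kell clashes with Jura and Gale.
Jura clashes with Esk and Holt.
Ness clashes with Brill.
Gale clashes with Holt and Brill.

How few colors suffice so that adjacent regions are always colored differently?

2

Ness and Brill conflict, so at least 2 colors are needed.
2 colors suffice: color 1 → {Jura, Ness, Gale}; color 2 → {Kell, Esk, Holt, Brill}. Each listed conflict is separated.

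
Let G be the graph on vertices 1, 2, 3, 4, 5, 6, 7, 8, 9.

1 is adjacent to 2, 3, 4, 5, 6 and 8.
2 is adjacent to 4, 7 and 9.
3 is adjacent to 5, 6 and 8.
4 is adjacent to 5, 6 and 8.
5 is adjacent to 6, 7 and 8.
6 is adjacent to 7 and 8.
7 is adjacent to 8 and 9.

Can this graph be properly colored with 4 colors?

1, 4, 5, 6, 8 form a clique, so at least 5 colors are needed.
So 4 colors are not enough.

No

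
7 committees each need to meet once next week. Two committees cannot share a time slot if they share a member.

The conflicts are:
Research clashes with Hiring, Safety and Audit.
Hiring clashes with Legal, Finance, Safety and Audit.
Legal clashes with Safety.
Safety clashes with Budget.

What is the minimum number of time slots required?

Hiring, Legal, Safety all conflict with each other, so at least 3 time slots are needed.
Using 3 time slots: Research=3, Hiring=1, Legal=3, Finance=2, Safety=2, Budget=1, Audit=2. No two conflicting committees share a time slot.

3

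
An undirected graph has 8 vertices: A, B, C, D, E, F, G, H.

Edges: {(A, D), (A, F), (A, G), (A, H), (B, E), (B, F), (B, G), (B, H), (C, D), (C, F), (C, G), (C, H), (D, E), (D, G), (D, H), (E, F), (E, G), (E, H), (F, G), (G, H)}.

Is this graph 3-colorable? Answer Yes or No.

No

B, E, F, G are mutually adjacent (a clique of size 4), so at least 4 colors are needed.
So 3 colors are not enough.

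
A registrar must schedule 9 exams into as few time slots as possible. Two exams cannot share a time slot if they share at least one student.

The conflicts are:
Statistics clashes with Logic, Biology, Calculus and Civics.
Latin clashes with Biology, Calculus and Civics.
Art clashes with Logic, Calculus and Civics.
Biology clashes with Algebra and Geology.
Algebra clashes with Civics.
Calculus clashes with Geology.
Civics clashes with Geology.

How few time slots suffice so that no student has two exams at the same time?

2

Statistics and Civics conflict, so at least 2 time slots are needed.
2 time slots suffice: time slot 1 → {Logic, Biology, Calculus, Civics}; time slot 2 → {Statistics, Latin, Art, Algebra, Geology}. Each listed conflict is separated.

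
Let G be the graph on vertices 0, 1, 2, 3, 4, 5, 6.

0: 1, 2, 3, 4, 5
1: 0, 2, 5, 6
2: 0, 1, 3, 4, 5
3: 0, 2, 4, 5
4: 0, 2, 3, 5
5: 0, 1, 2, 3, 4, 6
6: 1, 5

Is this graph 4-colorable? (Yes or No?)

0, 2, 3, 4, 5 are mutually adjacent (a clique of size 5), so at least 5 colors are needed.
So 4 colors are not enough.

No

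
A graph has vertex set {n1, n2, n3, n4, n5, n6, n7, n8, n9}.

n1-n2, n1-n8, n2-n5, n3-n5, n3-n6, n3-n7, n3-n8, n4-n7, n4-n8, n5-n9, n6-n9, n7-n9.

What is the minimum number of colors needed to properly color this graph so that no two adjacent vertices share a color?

The cycle n1-n2-n5-n3-n8-n1 has odd length 5, so it cannot be 2-colored; at least 3 colors are needed.
3 colors suffice: n1=red, n2=green, n3=red, n4=red, n5=blue, n6=blue, n7=blue, n8=blue, n9=red. Each edge has distinct colors on its endpoints.

3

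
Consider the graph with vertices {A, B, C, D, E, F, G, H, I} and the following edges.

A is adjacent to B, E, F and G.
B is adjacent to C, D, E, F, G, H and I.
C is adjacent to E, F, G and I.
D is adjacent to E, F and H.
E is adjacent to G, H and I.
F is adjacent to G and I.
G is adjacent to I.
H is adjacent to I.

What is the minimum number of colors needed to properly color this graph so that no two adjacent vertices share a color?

5

B, C, E, G, I are pairwise adjacent (a clique of size 5), so at least 5 colors are needed.
5 colors suffice: color red → {B}; color blue → {E, F}; color green → {G, H}; color yellow → {A, D, I}; color purple → {C}. No two adjacent vertices share a color.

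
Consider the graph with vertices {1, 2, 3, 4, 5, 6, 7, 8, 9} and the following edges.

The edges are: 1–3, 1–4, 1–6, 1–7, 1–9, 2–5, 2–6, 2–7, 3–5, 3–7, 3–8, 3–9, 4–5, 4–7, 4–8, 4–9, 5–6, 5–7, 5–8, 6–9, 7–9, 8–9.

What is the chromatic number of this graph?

4

1, 3, 7, 9 form a clique, so at least 4 colors are needed.
4 colors suffice: 1=d, 2=c, 3=c, 4=c, 5=b, 6=a, 7=a, 8=a, 9=b. No two adjacent vertices share a color.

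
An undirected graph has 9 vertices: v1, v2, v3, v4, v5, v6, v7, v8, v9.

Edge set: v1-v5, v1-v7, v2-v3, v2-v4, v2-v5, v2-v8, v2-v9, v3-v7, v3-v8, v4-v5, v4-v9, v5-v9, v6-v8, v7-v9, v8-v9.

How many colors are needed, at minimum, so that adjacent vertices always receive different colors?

4

v2, v4, v5, v9 are pairwise adjacent (a clique of size 4), so at least 4 colors are needed.
4 colors suffice: v1=blue, v2=red, v3=blue, v4=yellow, v5=green, v6=red, v7=red, v8=green, v9=blue. Every edge joins two different colors.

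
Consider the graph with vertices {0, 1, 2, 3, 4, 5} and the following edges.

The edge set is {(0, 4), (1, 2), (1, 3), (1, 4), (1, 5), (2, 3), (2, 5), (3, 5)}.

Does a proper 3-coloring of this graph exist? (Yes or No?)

No

1, 2, 3, 5 form a clique, so at least 4 colors are needed.
So 3 colors are not enough.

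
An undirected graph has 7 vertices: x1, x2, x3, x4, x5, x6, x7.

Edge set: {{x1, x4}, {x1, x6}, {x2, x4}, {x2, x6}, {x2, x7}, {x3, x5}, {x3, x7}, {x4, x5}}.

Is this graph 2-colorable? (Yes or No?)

The cycle x5-x3-x7-x2-x4-x5 has odd length 5, so it cannot be 2-colored; at least 3 colors are needed.
So 2 colors are not enough.

No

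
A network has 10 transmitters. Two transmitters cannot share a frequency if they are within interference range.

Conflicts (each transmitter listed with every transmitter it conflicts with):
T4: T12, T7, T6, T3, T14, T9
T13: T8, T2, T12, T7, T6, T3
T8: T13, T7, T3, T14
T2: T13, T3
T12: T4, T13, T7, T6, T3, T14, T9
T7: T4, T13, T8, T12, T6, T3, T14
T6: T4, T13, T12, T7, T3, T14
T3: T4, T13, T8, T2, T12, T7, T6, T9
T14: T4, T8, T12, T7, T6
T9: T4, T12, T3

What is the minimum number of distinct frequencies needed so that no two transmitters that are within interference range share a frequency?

5

T13, T12, T7, T6, T3 are mutually in conflict, so at least 5 frequencies are needed.
Using 5 frequencies: T4=4, T13=4, T8=2, T2=2, T12=2, T7=3, T6=5, T3=1, T14=1, T9=3. Every pair that conflicts lands in different frequencies.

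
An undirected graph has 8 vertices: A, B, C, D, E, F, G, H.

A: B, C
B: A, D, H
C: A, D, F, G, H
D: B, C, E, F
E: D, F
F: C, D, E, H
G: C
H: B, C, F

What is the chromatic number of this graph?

D, E, F form a triangle, so at least 3 colors are needed.
A valid assignment using 3 colors: A=blue, B=red, C=red, D=green, E=red, F=blue, G=blue, H=green. Every edge joins two different colors.

3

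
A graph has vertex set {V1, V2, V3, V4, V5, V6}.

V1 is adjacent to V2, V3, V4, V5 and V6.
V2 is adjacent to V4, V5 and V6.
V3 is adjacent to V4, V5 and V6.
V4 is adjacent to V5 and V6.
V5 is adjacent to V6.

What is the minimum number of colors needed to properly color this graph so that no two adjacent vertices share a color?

V1, V2, V4, V5, V6 form a clique, so at least 5 colors are needed.
A valid assignment using 5 colors: V1=G, V2=P, V3=P, V4=Y, V5=R, V6=B. No two adjacent vertices share a color.

5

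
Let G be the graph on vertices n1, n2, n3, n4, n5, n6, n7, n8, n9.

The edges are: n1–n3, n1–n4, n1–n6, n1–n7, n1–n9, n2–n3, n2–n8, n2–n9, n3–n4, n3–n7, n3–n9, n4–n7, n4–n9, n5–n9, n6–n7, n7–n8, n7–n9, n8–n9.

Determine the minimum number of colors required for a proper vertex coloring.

n1, n3, n4, n7, n9 are mutually adjacent (a clique of size 5), so at least 5 colors are needed.
5 colors suffice: color red → {n6, n9}; color blue → {n2, n5, n7}; color green → {n3, n8}; color yellow → {n1}; color purple → {n4}. No two adjacent vertices share a color.

5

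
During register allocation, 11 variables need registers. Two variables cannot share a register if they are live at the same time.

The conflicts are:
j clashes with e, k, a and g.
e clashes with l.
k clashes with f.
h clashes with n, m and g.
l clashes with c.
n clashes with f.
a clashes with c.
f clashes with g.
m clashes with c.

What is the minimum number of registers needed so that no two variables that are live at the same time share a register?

3

The cycle e-l-c-a-j-e has odd length 5, so it cannot be 2-colored; at least 3 registers are needed.
3 registers suffice: register 1 → {j, h, f, c}; register 2 → {e, k, n, a, m, g}; register 3 → {l}. Every pair that conflicts lands in different registers.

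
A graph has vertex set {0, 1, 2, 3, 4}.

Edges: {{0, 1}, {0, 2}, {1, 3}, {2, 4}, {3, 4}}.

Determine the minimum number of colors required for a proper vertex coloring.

The cycle 4-3-1-0-2-4 has odd length 5, so it cannot be 2-colored; at least 3 colors are needed.
3 colors suffice: color red → {1, 2}; color blue → {0, 3}; color green → {4}. Every edge joins two different colors.

3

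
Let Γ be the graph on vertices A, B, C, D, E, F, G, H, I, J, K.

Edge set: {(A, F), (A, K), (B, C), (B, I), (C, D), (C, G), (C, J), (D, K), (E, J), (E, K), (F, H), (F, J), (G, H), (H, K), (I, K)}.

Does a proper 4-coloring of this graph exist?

The chromatic number is 3. The cycle K-I-B-C-D-K has odd length 5, so it cannot be 2-colored; at least 3 colors are needed.
3 colors suffice: A=2, B=2, C=1, D=2, E=3, F=1, G=3, H=2, I=3, J=2, K=1.
Since 4 ≥ 3, a proper 4-coloring certainly exists.

Yes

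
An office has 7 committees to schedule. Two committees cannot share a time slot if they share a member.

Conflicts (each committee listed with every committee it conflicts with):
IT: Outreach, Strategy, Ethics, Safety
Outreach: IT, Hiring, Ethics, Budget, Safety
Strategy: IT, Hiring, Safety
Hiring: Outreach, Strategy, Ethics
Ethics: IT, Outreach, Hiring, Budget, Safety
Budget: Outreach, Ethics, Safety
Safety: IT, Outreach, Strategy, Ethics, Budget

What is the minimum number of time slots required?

Outreach, Ethics, Budget, Safety all conflict with each other, so at least 4 time slots are needed.
4 time slots suffice: IT=4, Outreach=1, Strategy=1, Hiring=2, Ethics=3, Budget=4, Safety=2. No two conflicting committees share a time slot.

4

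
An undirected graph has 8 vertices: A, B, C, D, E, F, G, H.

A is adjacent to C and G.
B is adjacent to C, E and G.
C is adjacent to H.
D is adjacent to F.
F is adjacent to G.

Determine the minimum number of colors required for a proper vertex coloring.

B and G are adjacent, so at least 2 colors are needed.
2 colors suffice: color 1 → {A, B, F, H}; color 2 → {C, D, E, G}. Each edge has distinct colors on its endpoints.

2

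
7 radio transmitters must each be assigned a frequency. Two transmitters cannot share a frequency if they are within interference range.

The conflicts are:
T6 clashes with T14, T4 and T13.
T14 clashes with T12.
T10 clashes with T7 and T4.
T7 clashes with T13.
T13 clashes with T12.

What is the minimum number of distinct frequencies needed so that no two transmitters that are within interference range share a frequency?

The cycle T10-T4-T6-T13-T7-T10 has odd length 5, so it cannot be 2-colored; at least 3 frequencies are needed.
3 frequencies suffice: frequency 1 → {T6, T10, T12}; frequency 2 → {T14, T4, T13}; frequency 3 → {T7}. Each listed conflict is separated.

3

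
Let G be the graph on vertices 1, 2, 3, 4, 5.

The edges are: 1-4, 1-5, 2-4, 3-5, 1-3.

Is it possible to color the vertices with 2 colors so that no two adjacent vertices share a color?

1, 3, 5 are mutually adjacent, so at least 3 colors are needed.
So 2 colors are not enough.

No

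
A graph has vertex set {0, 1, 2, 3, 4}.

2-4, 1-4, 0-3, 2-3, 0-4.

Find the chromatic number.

2 and 3 are adjacent, so at least 2 colors are needed.
One proper 2-coloring: 0=blue, 1=blue, 2=blue, 3=red, 4=red. Each edge has distinct colors on its endpoints.

2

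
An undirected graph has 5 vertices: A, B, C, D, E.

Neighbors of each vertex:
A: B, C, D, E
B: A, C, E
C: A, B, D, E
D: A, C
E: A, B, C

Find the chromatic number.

4

A, B, C, E are mutually adjacent (a clique of size 4), so at least 4 colors are needed.
4 colors suffice: color red → {C}; color blue → {A}; color green → {D, E}; color yellow → {B}. Each edge has distinct colors on its endpoints.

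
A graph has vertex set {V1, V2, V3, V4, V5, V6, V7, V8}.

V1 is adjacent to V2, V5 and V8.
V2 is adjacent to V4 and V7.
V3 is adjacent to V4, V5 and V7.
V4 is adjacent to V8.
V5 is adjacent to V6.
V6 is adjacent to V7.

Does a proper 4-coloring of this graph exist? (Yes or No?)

Yes

The chromatic number is 3. The cycle V5-V1-V8-V4-V3-V5 has odd length 5, so it cannot be 2-colored; at least 3 colors are needed.
3 colors suffice: color 1 → {V4, V5, V7}; color 2 → {V1, V3, V6}; color 3 → {V2, V8}.
Since 4 ≥ 3, a proper 4-coloring certainly exists.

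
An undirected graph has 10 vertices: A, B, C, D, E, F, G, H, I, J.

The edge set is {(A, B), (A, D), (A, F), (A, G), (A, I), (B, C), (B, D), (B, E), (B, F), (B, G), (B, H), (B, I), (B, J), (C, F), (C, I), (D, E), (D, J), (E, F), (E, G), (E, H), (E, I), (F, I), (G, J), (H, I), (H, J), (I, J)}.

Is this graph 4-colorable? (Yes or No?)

The chromatic number is 4. A, B, F, I are pairwise adjacent (a clique of size 4), so at least 4 colors are needed.
4 colors suffice: color 1 → {B}; color 2 → {D, G, I}; color 3 → {A, C, E, J}; color 4 → {F, H}.
That is already a proper 4-coloring.

Yes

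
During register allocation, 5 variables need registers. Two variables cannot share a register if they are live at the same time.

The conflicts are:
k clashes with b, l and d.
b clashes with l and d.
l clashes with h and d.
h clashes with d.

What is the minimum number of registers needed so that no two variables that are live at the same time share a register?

k, b, l, d are mutually in conflict, so at least 4 registers are needed.
A valid assignment using 4 registers: k=3, b=4, l=1, h=3, d=2. No two conflicting variables share a register.

4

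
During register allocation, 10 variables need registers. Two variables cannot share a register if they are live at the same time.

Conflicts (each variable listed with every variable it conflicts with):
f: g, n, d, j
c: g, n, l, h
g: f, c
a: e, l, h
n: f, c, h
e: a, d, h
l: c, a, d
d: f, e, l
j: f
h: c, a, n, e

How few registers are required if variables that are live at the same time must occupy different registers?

3

a, e, h are mutually in conflict, so at least 3 registers are needed.
3 registers suffice: f=1, c=2, g=3, a=2, n=3, e=3, l=1, d=2, j=2, h=1. No two conflicting variables share a register.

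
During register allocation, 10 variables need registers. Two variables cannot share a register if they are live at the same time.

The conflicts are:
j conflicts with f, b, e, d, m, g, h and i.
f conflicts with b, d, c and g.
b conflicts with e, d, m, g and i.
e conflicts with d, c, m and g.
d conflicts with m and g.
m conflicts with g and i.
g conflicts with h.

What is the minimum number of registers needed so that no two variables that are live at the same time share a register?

6

j, b, e, d, m, g all conflict with each other, so at least 6 registers are needed.
A valid assignment using 6 registers: j=1, f=4, b=2, e=6, d=5, c=1, m=4, g=3, h=2, i=3. No two conflicting variables share a register.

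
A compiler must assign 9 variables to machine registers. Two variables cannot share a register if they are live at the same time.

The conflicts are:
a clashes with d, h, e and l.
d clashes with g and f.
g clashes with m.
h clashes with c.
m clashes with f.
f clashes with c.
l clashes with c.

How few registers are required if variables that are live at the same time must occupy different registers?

The cycle a-d-f-c-l-a has odd length 5, so it cannot be 2-colored; at least 3 registers are needed.
3 registers suffice: a=1, d=3, g=2, h=2, m=1, f=2, e=2, l=2, c=1. Every pair that conflicts lands in different registers.

3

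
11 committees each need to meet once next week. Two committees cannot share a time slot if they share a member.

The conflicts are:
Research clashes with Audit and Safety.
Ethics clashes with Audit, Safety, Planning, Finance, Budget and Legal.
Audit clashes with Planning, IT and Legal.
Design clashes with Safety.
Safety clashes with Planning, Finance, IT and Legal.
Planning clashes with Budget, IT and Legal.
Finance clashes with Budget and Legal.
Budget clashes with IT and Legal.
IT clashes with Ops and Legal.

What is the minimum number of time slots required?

Ethics, Safety, Finance, Legal pairwise conflict, so at least 4 time slots are needed.
A valid assignment using 4 time slots: Research=2, Ethics=4, Audit=1, Design=2, Safety=1, Planning=3, Finance=3, Budget=1, IT=4, Ops=1, Legal=2. Every pair that conflicts lands in different time slots.

4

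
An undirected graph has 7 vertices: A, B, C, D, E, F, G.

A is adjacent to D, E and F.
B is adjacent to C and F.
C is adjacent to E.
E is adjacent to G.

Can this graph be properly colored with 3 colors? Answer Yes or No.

The chromatic number is 3. The cycle F-A-E-C-B-F has odd length 5, so it cannot be 2-colored; at least 3 colors are needed.
3 colors suffice: color 1 → {B, D, E}; color 2 → {A, C, G}; color 3 → {F}.
That is already a proper 3-coloring.

Yes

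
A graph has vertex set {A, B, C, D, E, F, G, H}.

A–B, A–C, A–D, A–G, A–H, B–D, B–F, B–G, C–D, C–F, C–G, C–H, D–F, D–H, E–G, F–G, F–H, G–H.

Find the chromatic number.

C, F, G, H form a clique, so at least 4 colors are needed.
4 colors suffice: A=blue, B=green, C=green, D=red, E=blue, F=blue, G=red, H=yellow. No two adjacent vertices share a color.

4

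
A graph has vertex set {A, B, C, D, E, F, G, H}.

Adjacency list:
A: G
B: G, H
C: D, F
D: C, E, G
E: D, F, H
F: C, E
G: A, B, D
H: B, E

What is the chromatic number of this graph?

The cycle G-B-H-E-D-G has odd length 5, so it cannot be 2-colored; at least 3 colors are needed.
A valid assignment using 3 colors: A=1, B=3, C=2, D=1, E=2, F=1, G=2, H=1. Each edge has distinct colors on its endpoints.

3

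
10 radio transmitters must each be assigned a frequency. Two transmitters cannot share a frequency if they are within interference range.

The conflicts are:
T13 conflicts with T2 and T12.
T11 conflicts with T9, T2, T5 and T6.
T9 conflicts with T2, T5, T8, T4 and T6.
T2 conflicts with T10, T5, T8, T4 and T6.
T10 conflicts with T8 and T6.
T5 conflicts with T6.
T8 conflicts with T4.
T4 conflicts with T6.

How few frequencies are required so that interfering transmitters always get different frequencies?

5

T11, T9, T2, T5, T6 all conflict with each other, so at least 5 frequencies are needed.
Using 5 frequencies: T13=2, T11=5, T9=2, T2=1, T12=1, T10=2, T5=4, T8=3, T4=4, T6=3. Every pair that conflicts lands in different frequencies.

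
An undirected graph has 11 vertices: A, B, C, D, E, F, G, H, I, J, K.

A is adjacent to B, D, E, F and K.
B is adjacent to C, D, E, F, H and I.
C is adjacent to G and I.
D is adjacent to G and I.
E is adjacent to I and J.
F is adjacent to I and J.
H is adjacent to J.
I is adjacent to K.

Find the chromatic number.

A, B, E are pairwise adjacent, so at least 3 colors are needed.
3 colors suffice: A=2, B=1, C=3, D=3, E=3, F=3, G=1, H=2, I=2, J=1, K=1. Each edge has distinct colors on its endpoints.

3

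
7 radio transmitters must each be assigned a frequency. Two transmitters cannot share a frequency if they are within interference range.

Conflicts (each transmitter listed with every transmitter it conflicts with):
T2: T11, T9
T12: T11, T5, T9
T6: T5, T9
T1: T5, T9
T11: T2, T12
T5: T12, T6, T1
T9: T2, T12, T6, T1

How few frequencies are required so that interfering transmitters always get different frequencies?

2

T2 and T9 conflict, so at least 2 frequencies are needed.
2 frequencies suffice: frequency 1 → {T11, T5, T9}; frequency 2 → {T2, T12, T6, T1}. Each listed conflict is separated.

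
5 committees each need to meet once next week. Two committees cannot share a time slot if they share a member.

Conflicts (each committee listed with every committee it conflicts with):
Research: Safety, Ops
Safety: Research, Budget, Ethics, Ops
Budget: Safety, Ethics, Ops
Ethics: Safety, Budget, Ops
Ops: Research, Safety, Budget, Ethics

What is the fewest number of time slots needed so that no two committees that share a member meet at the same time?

Safety, Budget, Ethics, Ops pairwise conflict, so at least 4 time slots are needed.
A valid assignment using 4 time slots: Research=3, Safety=2, Budget=3, Ethics=4, Ops=1. Each listed conflict is separated.

4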